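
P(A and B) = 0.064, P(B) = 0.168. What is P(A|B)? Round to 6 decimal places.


P(A|B) = P(A and B) / P(B) = 0.064 / 0.168 = 8/21 ≈ 0.38095238

0.380952


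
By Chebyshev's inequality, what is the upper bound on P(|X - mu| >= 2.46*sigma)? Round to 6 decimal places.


P <= 1/k^2
k^2 = 2.46^2 = 6.0516
1/k^2 = 1 / 6.0516 ≈ 0.16524555

0.165246


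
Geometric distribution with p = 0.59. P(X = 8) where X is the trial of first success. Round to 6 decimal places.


P = (1-p)^(k-1) * p
(1-p)^(k-1) = 0.41^7 ≈ 0.001947543
P = 0.001947543 * 0.59 ≈ 0.001149050

0.001149


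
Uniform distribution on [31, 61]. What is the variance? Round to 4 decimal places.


Var = (b-a)^2 / 12
(b-a)^2 = (61 - 31)^2 = 900
Var = 900/12 = 75

75.0000


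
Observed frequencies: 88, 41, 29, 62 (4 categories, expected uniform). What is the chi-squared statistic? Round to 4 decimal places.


chi2 = sum((O-E)^2/E), E = total/4
total = 220, E = 220/4 = 55
(88 - 55)^2 / 55 = 1089 / 55 = 19.8
(41 - 55)^2 / 55 = 196 / 55 = 196/55 ≈ 3.563636
(29 - 55)^2 / 55 = 676 / 55 = 676/55 ≈ 12.290909
(62 - 55)^2 / 55 = 49 / 55 = 49/55 ≈ 0.890909
chi2 = 402/11 ≈ 36.545455

36.5455


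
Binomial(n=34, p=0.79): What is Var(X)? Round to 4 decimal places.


Var = n*p*(1-p) = 34 * 0.79 * 0.21 = 5.6406

5.6406


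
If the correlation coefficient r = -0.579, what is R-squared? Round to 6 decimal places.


R^2 = r^2 = (-0.579)^2 = 0.335241

0.335241


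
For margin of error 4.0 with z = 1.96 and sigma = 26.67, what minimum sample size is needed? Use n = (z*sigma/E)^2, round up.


z*sigma/E = 1.96 * 26.67 / 4.0 = 13.0683
(z*sigma/E)^2 ≈ 170.780465
round up: n = 171

171


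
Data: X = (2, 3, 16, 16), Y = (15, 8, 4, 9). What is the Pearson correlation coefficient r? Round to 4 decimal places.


r = sum((xi-xbar)(yi-ybar)) / sqrt(sum((xi-xbar)^2) * sum((yi-ybar)^2))
n = 4, xbar = 37/4 = 9.25, ybar = 36/4 = 9
Sxy = sum((xi-xbar)(yi-ybar)) = -71
Sxx = sum((xi-xbar)^2) = 182.75
Syy = sum((yi-ybar)^2) = 62
sqrt(Sxx*Syy) ≈ 106.444821
r = Sxy / sqrt(Sxx*Syy) = -71 / 106.444821 ≈ -0.667012

-0.6670


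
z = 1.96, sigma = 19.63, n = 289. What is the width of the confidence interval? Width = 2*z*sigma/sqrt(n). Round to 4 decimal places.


width = 2*z*sigma/sqrt(n)
2*z*sigma = 2 * 1.96 * 19.63 = 76.9496
sqrt(289) = 17
width = 76.9496 / 17 ≈ 4.526447

4.5264


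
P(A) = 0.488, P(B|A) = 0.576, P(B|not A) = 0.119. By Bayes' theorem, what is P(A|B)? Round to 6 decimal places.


P(A|B) = P(B|A)*P(A) / P(B), P(B) = P(B|A)*P(A) + P(B|not A)*P(not A)
P(B|A)*P(A) = 0.576 * 0.488 = 0.281088
P(B|not A)*P(not A) = 0.119 * 0.512 = 0.060928
P(B) = 0.281088 + 0.060928 = 0.342016
P(A|B) = 0.281088 / 0.342016 = 549/668 ≈ 0.82185629

0.821856


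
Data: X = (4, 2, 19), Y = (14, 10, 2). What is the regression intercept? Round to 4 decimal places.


a = ybar - b*xbar, where b = sum((xi-xbar)(yi-ybar)) / sum((xi-xbar)^2)
n = 3, xbar = 25/3 ≈ 8.333333, ybar = 26/3 ≈ 8.666667
Sxy = sum((xi-xbar)(yi-ybar)) = -308/3 ≈ -102.666667
Sxx = sum((xi-xbar)^2) = 518/3 ≈ 172.666667
b = Sxy / Sxx = -22/37 ≈ -0.594595
a = 8.666667 - (-0.594595) * 8.333333 = 504/37 ≈ 13.621622

13.6216


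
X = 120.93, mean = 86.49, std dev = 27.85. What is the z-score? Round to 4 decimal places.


z = (X - mu) / sigma
X - mu = 120.93 - 86.49 = 34.44
z = 34.44 / 27.85 = 3444/2785 ≈ 1.236625

1.2366


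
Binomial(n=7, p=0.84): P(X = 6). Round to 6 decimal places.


P = C(n,k) * p^k * (1-p)^(n-k)
C(7,6) = 7
p^k = 0.84^6 ≈ 0.3512980
(1-p)^(n-k) = 0.16^1 = 0.16
P = 7 * 0.3512980 * 0.16 ≈ 0.393454

0.393454


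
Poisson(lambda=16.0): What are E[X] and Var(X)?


E[X] = Var(X) = lambda = 16.0

16.0, 16.0


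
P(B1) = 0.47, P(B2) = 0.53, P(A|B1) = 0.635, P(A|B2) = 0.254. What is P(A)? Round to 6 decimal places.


P(A) = P(A|B1)*P(B1) + P(A|B2)*P(B2)
P(A|B1)*P(B1) = 0.635 * 0.47 = 0.29845
P(A|B2)*P(B2) = 0.254 * 0.53 = 0.13462
P(A) = 0.29845 + 0.13462 = 0.43307

0.433070


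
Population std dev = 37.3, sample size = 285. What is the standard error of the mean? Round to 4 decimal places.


SE = sigma / sqrt(n)
sqrt(285) ≈ 16.881943
SE = 37.3 / 16.881943 ≈ 2.209461

2.2095


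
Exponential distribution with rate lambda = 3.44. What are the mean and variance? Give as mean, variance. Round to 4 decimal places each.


mean = 1/lam, var = 1/lam^2
mean = 1 / 3.44 = 25/86 ≈ 0.290698
lam^2 = 3.44^2 = 11.8336
var = 1 / 11.8336 = 625/7396 ≈ 0.084505

0.2907, 0.0845


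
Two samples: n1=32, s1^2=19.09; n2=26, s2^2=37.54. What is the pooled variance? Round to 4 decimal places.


sp^2 = ((n1-1)*s1^2 + (n2-1)*s2^2)/(n1+n2-2)
(n1-1)*s1^2 = 31 * 19.09 = 591.79
(n2-1)*s2^2 = 25 * 37.54 = 938.5
numerator = 591.79 + 938.5 = 1530.29
n1+n2-2 = 56
sp^2 = 1530.29 / 56 = 153029/5600 ≈ 27.326607

27.3266


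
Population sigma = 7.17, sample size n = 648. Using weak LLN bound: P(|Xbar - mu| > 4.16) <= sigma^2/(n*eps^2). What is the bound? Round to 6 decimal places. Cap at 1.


bound = min(1, sigma^2/(n*eps^2))
sigma^2 = 7.17^2 = 51.4089
n*eps^2 = 648 * 4.16^2 = 648 * 17.3056 = 11214.0288
sigma^2/(n*eps^2) = 51.4089 / 11214.0288 ≈ 0.00458434

0.004584


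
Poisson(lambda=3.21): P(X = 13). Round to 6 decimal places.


P = e^(-lam) * lam^k / k!
e^(-3.21) ≈ 0.04035661
lam^k = 3.21^13 ≈ 3842071.310235
k! = 13! = 6227020800
P = 0.04035661 * 3842071.310235 / 6227020800 ≈ 0.000025

0.000025


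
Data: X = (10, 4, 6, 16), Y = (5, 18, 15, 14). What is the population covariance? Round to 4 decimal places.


Cov = (1/n)*sum((xi-xbar)(yi-ybar))
n = 4, xbar = 36/4 = 9, ybar = 52/4 = 13
sum((xi-xbar)(yi-ybar)) = -32
Cov = -32 / 4 = -8

-8.0000


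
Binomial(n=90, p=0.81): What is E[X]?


E[X] = n*p = 90 * 0.81 = 72.9

72.9


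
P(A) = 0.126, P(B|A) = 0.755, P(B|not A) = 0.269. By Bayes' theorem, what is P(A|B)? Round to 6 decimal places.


P(A|B) = P(B|A)*P(A) / P(B), P(B) = P(B|A)*P(A) + P(B|not A)*P(not A)
P(B|A)*P(A) = 0.755 * 0.126 = 0.09513
P(B|not A)*P(not A) = 0.269 * 0.874 = 0.235106
P(B) = 0.09513 + 0.235106 = 0.330236
P(A|B) = 0.09513 / 0.330236 ≈ 0.28806672

0.288067


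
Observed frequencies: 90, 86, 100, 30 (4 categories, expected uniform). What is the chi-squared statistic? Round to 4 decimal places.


chi2 = sum((O-E)^2/E), E = total/4
total = 306, E = 306/4 = 76.5
(90 - 76.5)^2 / 76.5 = 182.25 / 76.5 = 81/34 ≈ 2.382353
(86 - 76.5)^2 / 76.5 = 90.25 / 76.5 = 361/306 ≈ 1.179739
(100 - 76.5)^2 / 76.5 = 552.25 / 76.5 = 2209/306 ≈ 7.218954
(30 - 76.5)^2 / 76.5 = 2162.25 / 76.5 = 961/34 ≈ 28.264706
chi2 = 5974/153 ≈ 39.045752

39.0458


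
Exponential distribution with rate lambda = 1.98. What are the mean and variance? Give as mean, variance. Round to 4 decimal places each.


mean = 1/lam, var = 1/lam^2
mean = 1 / 1.98 = 50/99 ≈ 0.505051
lam^2 = 1.98^2 = 3.9204
var = 1 / 3.9204 = 2500/9801 ≈ 0.255076

0.5051, 0.2551


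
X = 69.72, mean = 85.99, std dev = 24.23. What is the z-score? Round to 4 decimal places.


z = (X - mu) / sigma
X - mu = 69.72 - 85.99 = -16.27
z = -16.27 / 24.23 = -1627/2423 ≈ -0.671482

-0.6715


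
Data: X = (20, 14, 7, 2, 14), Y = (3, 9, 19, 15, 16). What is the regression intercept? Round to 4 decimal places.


a = ybar - b*xbar, where b = sum((xi-xbar)(yi-ybar)) / sum((xi-xbar)^2)
n = 5, xbar = 57/5 = 11.4, ybar = 62/5 = 12.4
Sxy = sum((xi-xbar)(yi-ybar)) = -133.8
Sxx = sum((xi-xbar)^2) = 195.2
b = Sxy / Sxx = -669/976 ≈ -0.685451
a = 12.4 - (-0.685451) * 11.4 = 19729/976 ≈ 20.214139

20.2141


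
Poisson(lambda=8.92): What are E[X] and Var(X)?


E[X] = Var(X) = lambda = 8.92

8.92, 8.92


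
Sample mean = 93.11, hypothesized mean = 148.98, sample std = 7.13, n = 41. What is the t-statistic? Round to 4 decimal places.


t = (xbar - mu0) / (s/sqrt(n))
xbar - mu0 = 93.11 - 148.98 = -55.87
sqrt(41) ≈ 6.40312424
s/sqrt(n) = 7.13 / 6.40312424 ≈ 1.11351892
t = -55.87 / 1.11351892 ≈ -50.174271

-50.1743


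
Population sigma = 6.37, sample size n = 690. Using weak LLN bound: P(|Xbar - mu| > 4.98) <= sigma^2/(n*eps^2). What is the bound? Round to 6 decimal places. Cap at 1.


bound = min(1, sigma^2/(n*eps^2))
sigma^2 = 6.37^2 = 40.5769
n*eps^2 = 690 * 4.98^2 = 690 * 24.8004 = 17112.276
sigma^2/(n*eps^2) = 40.5769 / 17112.276 ≈ 0.00237122

0.002371


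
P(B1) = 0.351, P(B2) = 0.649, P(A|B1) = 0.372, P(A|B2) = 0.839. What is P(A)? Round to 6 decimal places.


P(A) = P(A|B1)*P(B1) + P(A|B2)*P(B2)
P(A|B1)*P(B1) = 0.372 * 0.351 = 0.130572
P(A|B2)*P(B2) = 0.839 * 0.649 = 0.544511
P(A) = 0.130572 + 0.544511 = 0.675083

0.675083


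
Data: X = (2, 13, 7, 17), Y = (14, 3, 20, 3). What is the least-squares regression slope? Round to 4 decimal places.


b = sum((xi-xbar)(yi-ybar)) / sum((xi-xbar)^2)
n = 4, xbar = 39/4 = 9.75, ybar = 40/4 = 10
Sxy = sum((xi-xbar)(yi-ybar)) = -132
Sxx = sum((xi-xbar)^2) = 130.75
b = Sxy / Sxx = -528/523 ≈ -1.009560

-1.0096


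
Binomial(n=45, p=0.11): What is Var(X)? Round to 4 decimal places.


Var = n*p*(1-p) = 45 * 0.11 * 0.89 = 4.4055

4.4055


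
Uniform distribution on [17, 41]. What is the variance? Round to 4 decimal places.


Var = (b-a)^2 / 12
(b-a)^2 = (41 - 17)^2 = 576
Var = 576/12 = 48

48.0000


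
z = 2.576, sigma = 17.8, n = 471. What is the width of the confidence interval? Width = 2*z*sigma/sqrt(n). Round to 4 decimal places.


width = 2*z*sigma/sqrt(n)
2*z*sigma = 2 * 2.576 * 17.8 = 91.7056
sqrt(471) ≈ 21.702534
width = 91.7056 / 21.702534 ≈ 4.225571

4.2256


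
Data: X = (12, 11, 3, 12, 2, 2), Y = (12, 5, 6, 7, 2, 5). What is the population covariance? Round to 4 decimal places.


Cov = (1/n)*sum((xi-xbar)(yi-ybar))
n = 6, xbar = 42/6 = 7, ybar = 37/6 ≈ 6.166667
sum((xi-xbar)(yi-ybar)) = 56
Cov = 56 / 6 = 28/3 ≈ 9.333333

9.3333


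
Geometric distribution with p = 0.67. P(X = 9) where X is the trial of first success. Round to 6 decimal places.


P = (1-p)^(k-1) * p
(1-p)^(k-1) = 0.33^8 ≈ 0.0001406409
P = 0.0001406409 * 0.67 ≈ 0.00009422938

0.000094


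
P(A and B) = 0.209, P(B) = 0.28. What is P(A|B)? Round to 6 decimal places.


P(A|B) = P(A and B) / P(B) = 0.209 / 0.28 = 209/280 ≈ 0.74642857

0.746429


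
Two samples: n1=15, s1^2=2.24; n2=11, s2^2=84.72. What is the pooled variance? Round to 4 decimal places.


sp^2 = ((n1-1)*s1^2 + (n2-1)*s2^2)/(n1+n2-2)
(n1-1)*s1^2 = 14 * 2.24 = 31.36
(n2-1)*s2^2 = 10 * 84.72 = 847.2
numerator = 31.36 + 847.2 = 878.56
n1+n2-2 = 24
sp^2 = 878.56 / 24 = 5491/150 ≈ 36.606667

36.6067


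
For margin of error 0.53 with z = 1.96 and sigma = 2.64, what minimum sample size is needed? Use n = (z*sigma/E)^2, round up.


z*sigma/E = 1.96 * 2.64 / 0.53 = 12936/1325 ≈ 9.763019
(z*sigma/E)^2 ≈ 95.316537
round up: n = 96

96


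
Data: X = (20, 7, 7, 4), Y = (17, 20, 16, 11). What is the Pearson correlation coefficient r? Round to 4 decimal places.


r = sum((xi-xbar)(yi-ybar)) / sqrt(sum((xi-xbar)^2) * sum((yi-ybar)^2))
n = 4, xbar = 38/4 = 9.5, ybar = 64/4 = 16
Sxy = sum((xi-xbar)(yi-ybar)) = 28
Sxx = sum((xi-xbar)^2) = 153
Syy = sum((yi-ybar)^2) = 42
sqrt(Sxx*Syy) ≈ 80.162335
r = Sxy / sqrt(Sxx*Syy) = 28 / 80.162335 ≈ 0.349291

0.3493


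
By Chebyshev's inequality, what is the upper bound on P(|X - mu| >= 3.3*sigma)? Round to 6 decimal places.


P <= 1/k^2
k^2 = 3.3^2 = 10.89
1/k^2 = 1 / 10.89 = 100/1089 ≈ 0.09182736

0.091827


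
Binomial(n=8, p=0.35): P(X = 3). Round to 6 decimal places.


P = C(n,k) * p^k * (1-p)^(n-k)
C(8,3) = 56
p^k = 0.35^3 = 0.042875
(1-p)^(n-k) = 0.65^5 ≈ 0.1160291
P = 56 * 0.042875 * 0.1160291 ≈ 0.278586

0.278586


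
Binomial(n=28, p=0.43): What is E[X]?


E[X] = n*p = 28 * 0.43 = 12.04

12.04


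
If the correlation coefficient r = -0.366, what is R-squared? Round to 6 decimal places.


R^2 = r^2 = (-0.366)^2 = 0.133956

0.133956


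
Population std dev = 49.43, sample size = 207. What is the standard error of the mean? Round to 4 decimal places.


SE = sigma / sqrt(n)
sqrt(207) ≈ 14.387495
SE = 49.43 / 14.387495 ≈ 3.435622

3.4356


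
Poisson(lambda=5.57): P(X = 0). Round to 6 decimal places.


P = e^(-lam) * lam^k / k!
e^(-5.57) ≈ 0.003810480
lam^k = 5.57^0 = 1
k! = 0! = 1
P = 0.003810480 * 1 / 1 ≈ 0.003810

0.003810


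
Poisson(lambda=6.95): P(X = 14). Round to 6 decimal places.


P = e^(-lam) * lam^k / k!
e^(-6.95) ≈ 0.0009586352
lam^k = 6.95^14 ≈ 613461432293.373059
k! = 14! = 87178291200
P = 0.0009586352 * 613461432293.373059 / 87178291200 ≈ 0.006746

0.006746


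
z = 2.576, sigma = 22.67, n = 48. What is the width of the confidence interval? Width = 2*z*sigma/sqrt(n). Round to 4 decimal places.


width = 2*z*sigma/sqrt(n)
2*z*sigma = 2 * 2.576 * 22.67 = 116.79584
sqrt(48) ≈ 6.928203
width = 116.79584 / 6.928203 ≈ 16.858027

16.8580


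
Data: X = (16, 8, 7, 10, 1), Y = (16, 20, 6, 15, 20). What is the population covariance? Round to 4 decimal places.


Cov = (1/n)*sum((xi-xbar)(yi-ybar))
n = 5, xbar = 42/5 = 8.4, ybar = 77/5 = 15.4
sum((xi-xbar)(yi-ybar)) = -18.8
Cov = -18.8 / 5 = -3.76

-3.7600


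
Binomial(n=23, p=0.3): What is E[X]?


E[X] = n*p = 23 * 0.3 = 6.9

6.9


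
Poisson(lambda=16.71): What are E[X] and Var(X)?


E[X] = Var(X) = lambda = 16.71

16.71, 16.71


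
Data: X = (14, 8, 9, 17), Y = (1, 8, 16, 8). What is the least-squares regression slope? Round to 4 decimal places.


b = sum((xi-xbar)(yi-ybar)) / sum((xi-xbar)^2)
n = 4, xbar = 48/4 = 12, ybar = 33/4 = 8.25
Sxy = sum((xi-xbar)(yi-ybar)) = -38
Sxx = sum((xi-xbar)^2) = 54
b = Sxy / Sxx = -19/27 ≈ -0.703704

-0.7037


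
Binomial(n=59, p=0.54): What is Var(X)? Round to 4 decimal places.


Var = n*p*(1-p) = 59 * 0.54 * 0.46 = 14.6556

14.6556


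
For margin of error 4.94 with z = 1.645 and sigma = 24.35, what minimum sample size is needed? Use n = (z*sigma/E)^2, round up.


z*sigma/E = 1.645 * 24.35 / 4.94 ≈ 8.108451
(z*sigma/E)^2 ≈ 65.746984
round up: n = 66

66


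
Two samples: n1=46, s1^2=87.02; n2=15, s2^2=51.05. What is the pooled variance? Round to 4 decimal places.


sp^2 = ((n1-1)*s1^2 + (n2-1)*s2^2)/(n1+n2-2)
(n1-1)*s1^2 = 45 * 87.02 = 3915.9
(n2-1)*s2^2 = 14 * 51.05 = 714.7
numerator = 3915.9 + 714.7 = 4630.6
n1+n2-2 = 59
sp^2 = 4630.6 / 59 = 23153/295 ≈ 78.484746

78.4847


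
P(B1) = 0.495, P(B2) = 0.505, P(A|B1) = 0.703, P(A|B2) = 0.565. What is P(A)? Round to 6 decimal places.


P(A) = P(A|B1)*P(B1) + P(A|B2)*P(B2)
P(A|B1)*P(B1) = 0.703 * 0.495 = 0.347985
P(A|B2)*P(B2) = 0.565 * 0.505 = 0.285325
P(A) = 0.347985 + 0.285325 = 0.63331

0.633310


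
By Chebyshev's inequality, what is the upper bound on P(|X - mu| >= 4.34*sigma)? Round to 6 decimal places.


P <= 1/k^2
k^2 = 4.34^2 = 18.8356
1/k^2 = 1 / 18.8356 ≈ 0.05309096

0.053091


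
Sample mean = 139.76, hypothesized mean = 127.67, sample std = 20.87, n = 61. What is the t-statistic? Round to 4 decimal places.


t = (xbar - mu0) / (s/sqrt(n))
xbar - mu0 = 139.76 - 127.67 = 12.09
sqrt(61) ≈ 7.81024968
s/sqrt(n) = 20.87 / 7.81024968 ≈ 2.67212968
t = 12.09 / 2.67212968 ≈ 4.524481

4.5245


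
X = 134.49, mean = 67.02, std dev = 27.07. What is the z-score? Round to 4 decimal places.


z = (X - mu) / sigma
X - mu = 134.49 - 67.02 = 67.47
z = 67.47 / 27.07 = 6747/2707 ≈ 2.492427

2.4924


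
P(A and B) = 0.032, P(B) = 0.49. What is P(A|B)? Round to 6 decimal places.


P(A|B) = P(A and B) / P(B) = 0.032 / 0.49 = 16/245 ≈ 0.06530612

0.065306


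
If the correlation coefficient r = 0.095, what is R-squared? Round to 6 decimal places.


R^2 = r^2 = (0.095)^2 = 0.009025

0.009025


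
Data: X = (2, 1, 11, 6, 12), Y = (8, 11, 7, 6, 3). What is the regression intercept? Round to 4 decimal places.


a = ybar - b*xbar, where b = sum((xi-xbar)(yi-ybar)) / sum((xi-xbar)^2)
n = 5, xbar = 32/5 = 6.4, ybar = 35/5 = 7
Sxy = sum((xi-xbar)(yi-ybar)) = -48
Sxx = sum((xi-xbar)^2) = 101.2
b = Sxy / Sxx = -120/253 ≈ -0.474308
a = 7 - (-0.474308) * 6.4 = 2539/253 ≈ 10.035573

10.0356


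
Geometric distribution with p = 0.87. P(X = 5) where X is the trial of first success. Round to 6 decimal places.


P = (1-p)^(k-1) * p
(1-p)^(k-1) = 0.13^4 = 0.00028561
P = 0.00028561 * 0.87 = 0.0002484807

0.000248


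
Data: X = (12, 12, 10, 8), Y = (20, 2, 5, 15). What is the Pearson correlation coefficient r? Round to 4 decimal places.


r = sum((xi-xbar)(yi-ybar)) / sqrt(sum((xi-xbar)^2) * sum((yi-ybar)^2))
n = 4, xbar = 42/4 = 10.5, ybar = 42/4 = 10.5
Sxy = sum((xi-xbar)(yi-ybar)) = -7
Sxx = sum((xi-xbar)^2) = 11
Syy = sum((yi-ybar)^2) = 213
sqrt(Sxx*Syy) ≈ 48.404545
r = Sxy / sqrt(Sxx*Syy) = -7 / 48.404545 ≈ -0.144615

-0.1446


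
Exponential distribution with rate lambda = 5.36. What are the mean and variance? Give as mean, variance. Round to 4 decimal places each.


mean = 1/lam, var = 1/lam^2
mean = 1 / 5.36 = 25/134 ≈ 0.186567
lam^2 = 5.36^2 = 28.7296
var = 1 / 28.7296 ≈ 0.034807

0.1866, 0.0348


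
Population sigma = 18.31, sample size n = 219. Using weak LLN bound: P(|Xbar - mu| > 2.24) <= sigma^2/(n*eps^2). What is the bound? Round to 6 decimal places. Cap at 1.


bound = min(1, sigma^2/(n*eps^2))
sigma^2 = 18.31^2 = 335.2561
n*eps^2 = 219 * 2.24^2 = 219 * 5.0176 = 1098.8544
sigma^2/(n*eps^2) = 335.2561 / 1098.8544 ≈ 0.30509602

0.305096


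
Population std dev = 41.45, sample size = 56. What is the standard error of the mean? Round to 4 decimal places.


SE = sigma / sqrt(n)
sqrt(56) ≈ 7.483315
SE = 41.45 / 7.483315 ≈ 5.538989

5.5390


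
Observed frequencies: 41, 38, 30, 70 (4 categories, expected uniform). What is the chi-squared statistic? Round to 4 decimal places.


chi2 = sum((O-E)^2/E), E = total/4
total = 179, E = 179/4 = 44.75
(41 - 44.75)^2 / 44.75 = 14.0625 / 44.75 = 225/716 ≈ 0.314246
(38 - 44.75)^2 / 44.75 = 45.5625 / 44.75 = 729/716 ≈ 1.018156
(30 - 44.75)^2 / 44.75 = 217.5625 / 44.75 = 3481/716 ≈ 4.861732
(70 - 44.75)^2 / 44.75 = 637.5625 / 44.75 = 10201/716 ≈ 14.247207
chi2 = 3659/179 ≈ 20.441341

20.4413


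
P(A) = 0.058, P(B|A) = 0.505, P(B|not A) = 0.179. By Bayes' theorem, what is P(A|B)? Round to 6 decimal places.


P(A|B) = P(B|A)*P(A) / P(B), P(B) = P(B|A)*P(A) + P(B|not A)*P(not A)
P(B|A)*P(A) = 0.505 * 0.058 = 0.02929
P(B|not A)*P(not A) = 0.179 * 0.942 = 0.168618
P(B) = 0.02929 + 0.168618 = 0.197908
P(A|B) = 0.02929 / 0.197908 ≈ 0.14799806

0.147998


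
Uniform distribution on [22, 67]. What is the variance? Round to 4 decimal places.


Var = (b-a)^2 / 12
(b-a)^2 = (67 - 22)^2 = 2025
Var = 2025/12 = 168.75

168.7500


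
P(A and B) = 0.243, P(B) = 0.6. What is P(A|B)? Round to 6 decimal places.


P(A|B) = P(A and B) / P(B) = 0.243 / 0.6 = 0.405

0.405000


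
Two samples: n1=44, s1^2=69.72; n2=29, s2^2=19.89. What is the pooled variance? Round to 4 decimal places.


sp^2 = ((n1-1)*s1^2 + (n2-1)*s2^2)/(n1+n2-2)
(n1-1)*s1^2 = 43 * 69.72 = 2997.96
(n2-1)*s2^2 = 28 * 19.89 = 556.92
numerator = 2997.96 + 556.92 = 3554.88
n1+n2-2 = 71
sp^2 = 3554.88 / 71 = 88872/1775 ≈ 50.068732

50.0687


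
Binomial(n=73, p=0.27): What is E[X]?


E[X] = n*p = 73 * 0.27 = 19.71

19.71


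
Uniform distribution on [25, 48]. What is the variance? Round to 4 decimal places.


Var = (b-a)^2 / 12
(b-a)^2 = (48 - 25)^2 = 529
Var = 529/12 ≈ 44.083333

44.0833


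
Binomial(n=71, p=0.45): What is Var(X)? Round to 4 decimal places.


Var = n*p*(1-p) = 71 * 0.45 * 0.55 = 17.5725

17.5725


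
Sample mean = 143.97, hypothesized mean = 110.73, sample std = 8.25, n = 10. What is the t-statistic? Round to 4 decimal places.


t = (xbar - mu0) / (s/sqrt(n))
xbar - mu0 = 143.97 - 110.73 = 33.24
sqrt(10) ≈ 3.16227766
s/sqrt(n) = 8.25 / 3.16227766 ≈ 2.60887907
t = 33.24 / 2.60887907 ≈ 12.741104

12.7411


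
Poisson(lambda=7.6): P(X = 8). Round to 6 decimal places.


P = e^(-lam) * lam^k / k!
e^(-7.6) ≈ 0.0005004514
lam^k = 7.6^8 ≈ 11130347.874550
k! = 8! = 40320
P = 0.0005004514 * 11130347.874550 / 40320 ≈ 0.138150

0.138150


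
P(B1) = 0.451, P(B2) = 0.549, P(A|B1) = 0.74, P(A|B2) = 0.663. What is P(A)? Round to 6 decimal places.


P(A) = P(A|B1)*P(B1) + P(A|B2)*P(B2)
P(A|B1)*P(B1) = 0.74 * 0.451 = 0.33374
P(A|B2)*P(B2) = 0.663 * 0.549 = 0.363987
P(A) = 0.33374 + 0.363987 = 0.697727

0.697727


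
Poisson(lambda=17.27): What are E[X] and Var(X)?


E[X] = Var(X) = lambda = 17.27

17.27, 17.27


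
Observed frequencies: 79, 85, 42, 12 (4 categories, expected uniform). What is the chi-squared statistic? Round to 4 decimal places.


chi2 = sum((O-E)^2/E), E = total/4
total = 218, E = 218/4 = 54.5
(79 - 54.5)^2 / 54.5 = 600.25 / 54.5 = 2401/218 ≈ 11.013761
(85 - 54.5)^2 / 54.5 = 930.25 / 54.5 = 3721/218 ≈ 17.068807
(42 - 54.5)^2 / 54.5 = 156.25 / 54.5 = 625/218 ≈ 2.866972
(12 - 54.5)^2 / 54.5 = 1806.25 / 54.5 = 7225/218 ≈ 33.142202
chi2 = 6986/109 ≈ 64.091743

64.0917


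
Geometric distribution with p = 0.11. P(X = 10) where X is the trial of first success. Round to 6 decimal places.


P = (1-p)^(k-1) * p
(1-p)^(k-1) = 0.89^9 ≈ 0.3503564
P = 0.3503564 * 0.11 ≈ 0.03853920

0.038539


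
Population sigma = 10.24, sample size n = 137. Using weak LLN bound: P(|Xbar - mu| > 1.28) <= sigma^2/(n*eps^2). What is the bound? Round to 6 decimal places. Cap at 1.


bound = min(1, sigma^2/(n*eps^2))
sigma^2 = 10.24^2 = 104.8576
n*eps^2 = 137 * 1.28^2 = 137 * 1.6384 = 224.4608
sigma^2/(n*eps^2) = 104.8576 / 224.4608 = 64/137 ≈ 0.46715328

0.467153


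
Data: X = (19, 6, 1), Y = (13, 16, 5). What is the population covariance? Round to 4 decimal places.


Cov = (1/n)*sum((xi-xbar)(yi-ybar))
n = 3, xbar = 26/3 ≈ 8.666667, ybar = 34/3 ≈ 11.333333
sum((xi-xbar)(yi-ybar)) = 160/3 ≈ 53.333333
Cov = 53.333333 / 3 = 160/9 ≈ 17.777778

17.7778


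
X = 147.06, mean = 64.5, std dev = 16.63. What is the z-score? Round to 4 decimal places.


z = (X - mu) / sigma
X - mu = 147.06 - 64.5 = 82.56
z = 82.56 / 16.63 = 8256/1663 ≈ 4.964522

4.9645


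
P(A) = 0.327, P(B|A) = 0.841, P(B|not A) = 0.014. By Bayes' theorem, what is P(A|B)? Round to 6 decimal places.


P(A|B) = P(B|A)*P(A) / P(B), P(B) = P(B|A)*P(A) + P(B|not A)*P(not A)
P(B|A)*P(A) = 0.841 * 0.327 = 0.275007
P(B|not A)*P(not A) = 0.014 * 0.673 = 0.009422
P(B) = 0.275007 + 0.009422 = 0.284429
P(A|B) = 0.275007 / 0.284429 ≈ 0.96687398

0.966874


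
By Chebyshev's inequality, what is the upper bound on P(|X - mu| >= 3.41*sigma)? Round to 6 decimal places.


P <= 1/k^2
k^2 = 3.41^2 = 11.6281
1/k^2 = 1 / 11.6281 ≈ 0.08599857

0.085999


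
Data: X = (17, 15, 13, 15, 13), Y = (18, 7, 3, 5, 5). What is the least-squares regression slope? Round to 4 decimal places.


b = sum((xi-xbar)(yi-ybar)) / sum((xi-xbar)^2)
n = 5, xbar = 73/5 = 14.6, ybar = 38/5 = 7.6
Sxy = sum((xi-xbar)(yi-ybar)) = 35.2
Sxx = sum((xi-xbar)^2) = 11.2
b = Sxy / Sxx = 22/7 ≈ 3.142857

3.1429


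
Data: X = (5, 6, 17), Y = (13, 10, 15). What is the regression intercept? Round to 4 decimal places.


a = ybar - b*xbar, where b = sum((xi-xbar)(yi-ybar)) / sum((xi-xbar)^2)
n = 3, xbar = 28/3 ≈ 9.333333, ybar = 38/3 ≈ 12.666667
Sxy = sum((xi-xbar)(yi-ybar)) = 76/3 ≈ 25.333333
Sxx = sum((xi-xbar)^2) = 266/3 ≈ 88.666667
b = Sxy / Sxx = 2/7 ≈ 0.285714
a = 12.666667 - 0.285714 * 9.333333 = 10

10.0000


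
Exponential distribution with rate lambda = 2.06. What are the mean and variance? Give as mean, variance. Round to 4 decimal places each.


mean = 1/lam, var = 1/lam^2
mean = 1 / 2.06 = 50/103 ≈ 0.485437
lam^2 = 2.06^2 = 4.2436
var = 1 / 4.2436 ≈ 0.235649

0.4854, 0.2356


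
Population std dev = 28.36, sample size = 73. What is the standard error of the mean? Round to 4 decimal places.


SE = sigma / sqrt(n)
sqrt(73) ≈ 8.544004
SE = 28.36 / 8.544004 ≈ 3.319287

3.3193


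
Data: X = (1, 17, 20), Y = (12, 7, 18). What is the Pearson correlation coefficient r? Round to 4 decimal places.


r = sum((xi-xbar)(yi-ybar)) / sqrt(sum((xi-xbar)^2) * sum((yi-ybar)^2))
n = 3, xbar = 38/3 ≈ 12.666667, ybar = 37/3 ≈ 12.333333
Sxy = sum((xi-xbar)(yi-ybar)) = 67/3 ≈ 22.333333
Sxx = sum((xi-xbar)^2) = 626/3 ≈ 208.666667
Syy = sum((yi-ybar)^2) = 182/3 ≈ 60.666667
sqrt(Sxx*Syy) ≈ 112.512715
r = Sxy / sqrt(Sxx*Syy) = 22.333333 / 112.512715 ≈ 0.198496

0.1985


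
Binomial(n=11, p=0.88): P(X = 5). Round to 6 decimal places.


P = C(n,k) * p^k * (1-p)^(n-k)
C(11,5) = 462
p^k = 0.88^5 ≈ 0.5277319
(1-p)^(n-k) = 0.12^6 = 0.000002985984
P = 462 * 0.5277319 * 0.000002985984 ≈ 0.000728

0.000728


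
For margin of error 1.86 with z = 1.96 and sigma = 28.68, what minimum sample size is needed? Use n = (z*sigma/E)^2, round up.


z*sigma/E = 1.96 * 28.68 / 1.86 = 23422/775 ≈ 30.221935
(z*sigma/E)^2 ≈ 913.365384
round up: n = 914

914


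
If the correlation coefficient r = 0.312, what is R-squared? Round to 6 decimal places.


R^2 = r^2 = (0.312)^2 = 0.097344

0.097344


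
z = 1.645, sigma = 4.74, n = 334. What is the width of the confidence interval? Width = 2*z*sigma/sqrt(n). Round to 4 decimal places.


width = 2*z*sigma/sqrt(n)
2*z*sigma = 2 * 1.645 * 4.74 = 15.5946
sqrt(334) ≈ 18.275667
width = 15.5946 / 18.275667 ≈ 0.853299

0.8533


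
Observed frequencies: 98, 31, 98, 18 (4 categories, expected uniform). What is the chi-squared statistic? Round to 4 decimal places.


chi2 = sum((O-E)^2/E), E = total/4
total = 245, E = 245/4 = 61.25
(98 - 61.25)^2 / 61.25 = 1350.5625 / 61.25 = 22.05
(31 - 61.25)^2 / 61.25 = 915.0625 / 61.25 = 14641/980 ≈ 14.939796
(98 - 61.25)^2 / 61.25 = 1350.5625 / 61.25 = 22.05
(18 - 61.25)^2 / 61.25 = 1870.5625 / 61.25 = 29929/980 ≈ 30.539796
chi2 = 21947/245 ≈ 89.579592

89.5796


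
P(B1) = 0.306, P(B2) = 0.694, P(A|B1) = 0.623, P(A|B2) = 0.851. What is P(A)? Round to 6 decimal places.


P(A) = P(A|B1)*P(B1) + P(A|B2)*P(B2)
P(A|B1)*P(B1) = 0.623 * 0.306 = 0.190638
P(A|B2)*P(B2) = 0.851 * 0.694 = 0.590594
P(A) = 0.190638 + 0.590594 = 0.781232

0.781232


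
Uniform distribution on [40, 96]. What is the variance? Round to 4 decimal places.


Var = (b-a)^2 / 12
(b-a)^2 = (96 - 40)^2 = 3136
Var = 3136/12 ≈ 261.333333

261.3333


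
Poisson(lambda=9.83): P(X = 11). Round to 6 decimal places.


P = e^(-lam) * lam^k / k!
e^(-9.83) ≈ 0.00005381276
lam^k = 9.83^11 ≈ 82811127197.335562
k! = 11! = 39916800
P = 0.00005381276 * 82811127197.335562 / 39916800 ≈ 0.111640

0.111640


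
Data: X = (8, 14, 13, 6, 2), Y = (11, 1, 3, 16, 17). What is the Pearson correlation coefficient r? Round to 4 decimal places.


r = sum((xi-xbar)(yi-ybar)) / sqrt(sum((xi-xbar)^2) * sum((yi-ybar)^2))
n = 5, xbar = 43/5 = 8.6, ybar = 48/5 = 9.6
Sxy = sum((xi-xbar)(yi-ybar)) = -141.8
Sxx = sum((xi-xbar)^2) = 99.2
Syy = sum((yi-ybar)^2) = 215.2
sqrt(Sxx*Syy) ≈ 146.109000
r = Sxy / sqrt(Sxx*Syy) = -141.8 / 146.109000 ≈ -0.970508

-0.9705


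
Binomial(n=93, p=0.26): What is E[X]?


E[X] = n*p = 93 * 0.26 = 24.18

24.18


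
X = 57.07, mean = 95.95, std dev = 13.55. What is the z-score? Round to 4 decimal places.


z = (X - mu) / sigma
X - mu = 57.07 - 95.95 = -38.88
z = -38.88 / 13.55 = -3888/1355 ≈ -2.869373

-2.8694


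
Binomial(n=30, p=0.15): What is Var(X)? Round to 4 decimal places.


Var = n*p*(1-p) = 30 * 0.15 * 0.85 = 3.825

3.8250


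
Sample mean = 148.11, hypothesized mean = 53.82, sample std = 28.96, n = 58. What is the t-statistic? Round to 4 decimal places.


t = (xbar - mu0) / (s/sqrt(n))
xbar - mu0 = 148.11 - 53.82 = 94.29
sqrt(58) ≈ 7.61577311
s/sqrt(n) = 28.96 / 7.61577311 ≈ 3.80263430
t = 94.29 / 3.80263430 ≈ 24.795968

24.7960


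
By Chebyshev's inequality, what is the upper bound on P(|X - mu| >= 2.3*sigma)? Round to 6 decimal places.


P <= 1/k^2
k^2 = 2.3^2 = 5.29
1/k^2 = 1 / 5.29 = 100/529 ≈ 0.18903592

0.189036


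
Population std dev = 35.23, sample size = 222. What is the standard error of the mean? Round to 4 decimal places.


SE = sigma / sqrt(n)
sqrt(222) ≈ 14.899664
SE = 35.23 / 14.899664 ≈ 2.364483

2.3645


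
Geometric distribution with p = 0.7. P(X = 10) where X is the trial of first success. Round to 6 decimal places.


P = (1-p)^(k-1) * p
(1-p)^(k-1) = 0.3^9 = 0.000019683
P = 0.000019683 * 0.7 = 0.0000137781

0.000014


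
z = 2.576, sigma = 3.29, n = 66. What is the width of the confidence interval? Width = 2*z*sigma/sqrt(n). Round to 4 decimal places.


width = 2*z*sigma/sqrt(n)
2*z*sigma = 2 * 2.576 * 3.29 = 16.95008
sqrt(66) ≈ 8.124038
width = 16.95008 / 8.124038 ≈ 2.086411

2.0864


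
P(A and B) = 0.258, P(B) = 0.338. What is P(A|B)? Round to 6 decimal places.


P(A|B) = P(A and B) / P(B) = 0.258 / 0.338 = 129/169 ≈ 0.76331361

0.763314


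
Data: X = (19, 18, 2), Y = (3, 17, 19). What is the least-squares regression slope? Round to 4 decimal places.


b = sum((xi-xbar)(yi-ybar)) / sum((xi-xbar)^2)
n = 3, xbar = 39/3 = 13, ybar = 39/3 = 13
Sxy = sum((xi-xbar)(yi-ybar)) = -106
Sxx = sum((xi-xbar)^2) = 182
b = Sxy / Sxx = -53/91 ≈ -0.582418

-0.5824


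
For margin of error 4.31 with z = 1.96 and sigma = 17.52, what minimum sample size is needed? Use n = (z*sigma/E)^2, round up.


z*sigma/E = 1.96 * 17.52 / 4.31 ≈ 7.967332
(z*sigma/E)^2 ≈ 63.478376
round up: n = 64

64


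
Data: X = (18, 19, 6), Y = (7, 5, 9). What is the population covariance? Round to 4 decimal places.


Cov = (1/n)*sum((xi-xbar)(yi-ybar))
n = 3, xbar = 43/3 ≈ 14.333333, ybar = 21/3 = 7
sum((xi-xbar)(yi-ybar)) = -26
Cov = -26 / 3 = -26/3 ≈ -8.666667

-8.6667


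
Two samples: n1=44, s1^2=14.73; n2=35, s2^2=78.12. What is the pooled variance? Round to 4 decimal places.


sp^2 = ((n1-1)*s1^2 + (n2-1)*s2^2)/(n1+n2-2)
(n1-1)*s1^2 = 43 * 14.73 = 633.39
(n2-1)*s2^2 = 34 * 78.12 = 2656.08
numerator = 633.39 + 2656.08 = 3289.47
n1+n2-2 = 77
sp^2 = 3289.47 / 77 = 328947/7700 ≈ 42.720390

42.7204


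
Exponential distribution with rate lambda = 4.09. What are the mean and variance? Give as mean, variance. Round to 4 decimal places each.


mean = 1/lam, var = 1/lam^2
mean = 1 / 4.09 = 100/409 ≈ 0.244499
lam^2 = 4.09^2 = 16.7281
var = 1 / 16.7281 ≈ 0.059780

0.2445, 0.0598


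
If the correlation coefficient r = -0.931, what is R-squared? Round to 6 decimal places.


R^2 = r^2 = (-0.931)^2 = 0.866761

0.866761


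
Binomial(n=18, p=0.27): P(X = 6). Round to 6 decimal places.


P = C(n,k) * p^k * (1-p)^(n-k)
C(18,6) = 18564
p^k = 0.27^6 ≈ 0.0003874205
(1-p)^(n-k) = 0.73^12 ≈ 0.02290205
P = 18564 * 0.0003874205 * 0.02290205 ≈ 0.164713

0.164713


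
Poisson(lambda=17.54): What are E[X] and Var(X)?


E[X] = Var(X) = lambda = 17.54

17.54, 17.54


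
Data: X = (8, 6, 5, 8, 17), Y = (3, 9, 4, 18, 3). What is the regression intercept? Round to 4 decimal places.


a = ybar - b*xbar, where b = sum((xi-xbar)(yi-ybar)) / sum((xi-xbar)^2)
n = 5, xbar = 44/5 = 8.8, ybar = 37/5 = 7.4
Sxy = sum((xi-xbar)(yi-ybar)) = -32.6
Sxx = sum((xi-xbar)^2) = 90.8
b = Sxy / Sxx = -163/454 ≈ -0.359031
a = 7.4 - (-0.359031) * 8.8 = 2397/227 ≈ 10.559471

10.5595


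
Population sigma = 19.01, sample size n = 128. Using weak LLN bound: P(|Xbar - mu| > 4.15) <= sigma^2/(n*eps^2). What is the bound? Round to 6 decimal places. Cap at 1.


bound = min(1, sigma^2/(n*eps^2))
sigma^2 = 19.01^2 = 361.3801
n*eps^2 = 128 * 4.15^2 = 128 * 17.2225 = 2204.48
sigma^2/(n*eps^2) = 361.3801 / 2204.48 ≈ 0.16392986

0.163930


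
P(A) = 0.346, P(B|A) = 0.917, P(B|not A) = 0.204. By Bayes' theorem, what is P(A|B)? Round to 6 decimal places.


P(A|B) = P(B|A)*P(A) / P(B), P(B) = P(B|A)*P(A) + P(B|not A)*P(not A)
P(B|A)*P(A) = 0.917 * 0.346 = 0.317282
P(B|not A)*P(not A) = 0.204 * 0.654 = 0.133416
P(B) = 0.317282 + 0.133416 = 0.450698
P(A|B) = 0.317282 / 0.450698 ≈ 0.70397916

0.703979


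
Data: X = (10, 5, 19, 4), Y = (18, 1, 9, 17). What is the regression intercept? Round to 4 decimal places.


a = ybar - b*xbar, where b = sum((xi-xbar)(yi-ybar)) / sum((xi-xbar)^2)
n = 4, xbar = 38/4 = 9.5, ybar = 45/4 = 11.25
Sxy = sum((xi-xbar)(yi-ybar)) = -3.5
Sxx = sum((xi-xbar)^2) = 141
b = Sxy / Sxx = -7/282 ≈ -0.024823
a = 11.25 - (-0.024823) * 9.5 = 3239/282 ≈ 11.485816

11.4858


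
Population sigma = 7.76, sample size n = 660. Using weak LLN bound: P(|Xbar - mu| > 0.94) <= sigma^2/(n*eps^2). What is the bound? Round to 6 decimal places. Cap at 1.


bound = min(1, sigma^2/(n*eps^2))
sigma^2 = 7.76^2 = 60.2176
n*eps^2 = 660 * 0.94^2 = 660 * 0.8836 = 583.176
sigma^2/(n*eps^2) = 60.2176 / 583.176 ≈ 0.10325802

0.103258


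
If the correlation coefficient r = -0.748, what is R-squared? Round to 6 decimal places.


R^2 = r^2 = (-0.748)^2 = 0.559504

0.559504


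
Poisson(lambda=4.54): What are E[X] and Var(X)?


E[X] = Var(X) = lambda = 4.54

4.54, 4.54


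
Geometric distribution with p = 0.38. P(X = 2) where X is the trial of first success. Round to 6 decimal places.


P = (1-p)^(k-1) * p
(1-p)^(k-1) = 0.62^1 = 0.62
P = 0.62 * 0.38 = 0.2356

0.235600


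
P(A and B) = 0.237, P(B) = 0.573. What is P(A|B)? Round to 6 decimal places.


P(A|B) = P(A and B) / P(B) = 0.237 / 0.573 = 79/191 ≈ 0.41361257

0.413613


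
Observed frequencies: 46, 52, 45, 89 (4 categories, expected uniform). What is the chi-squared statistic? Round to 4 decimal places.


chi2 = sum((O-E)^2/E), E = total/4
total = 232, E = 232/4 = 58
(46 - 58)^2 / 58 = 144 / 58 = 72/29 ≈ 2.482759
(52 - 58)^2 / 58 = 36 / 58 = 18/29 ≈ 0.620690
(45 - 58)^2 / 58 = 169 / 58 = 169/58 ≈ 2.913793
(89 - 58)^2 / 58 = 961 / 58 = 961/58 ≈ 16.568966
chi2 = 655/29 ≈ 22.586207

22.5862


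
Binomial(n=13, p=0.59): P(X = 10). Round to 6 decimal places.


P = C(n,k) * p^k * (1-p)^(n-k)
C(13,10) = 286
p^k = 0.59^10 ≈ 0.005111168
(1-p)^(n-k) = 0.41^3 = 0.068921
P = 286 * 0.005111168 * 0.068921 ≈ 0.100748

0.100748


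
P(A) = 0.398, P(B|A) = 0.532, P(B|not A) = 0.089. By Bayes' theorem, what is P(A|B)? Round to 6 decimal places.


P(A|B) = P(B|A)*P(A) / P(B), P(B) = P(B|A)*P(A) + P(B|not A)*P(not A)
P(B|A)*P(A) = 0.532 * 0.398 = 0.211736
P(B|not A)*P(not A) = 0.089 * 0.602 = 0.053578
P(B) = 0.211736 + 0.053578 = 0.265314
P(A|B) = 0.211736 / 0.265314 ≈ 0.79805815

0.798058


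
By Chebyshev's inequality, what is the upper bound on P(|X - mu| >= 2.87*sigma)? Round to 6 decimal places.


P <= 1/k^2
k^2 = 2.87^2 = 8.2369
1/k^2 = 1 / 8.2369 ≈ 0.12140490

0.121405


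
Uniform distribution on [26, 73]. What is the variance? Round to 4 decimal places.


Var = (b-a)^2 / 12
(b-a)^2 = (73 - 26)^2 = 2209
Var = 2209/12 ≈ 184.083333

184.0833


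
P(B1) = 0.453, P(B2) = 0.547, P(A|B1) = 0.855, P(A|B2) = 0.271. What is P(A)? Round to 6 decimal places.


P(A) = P(A|B1)*P(B1) + P(A|B2)*P(B2)
P(A|B1)*P(B1) = 0.855 * 0.453 = 0.387315
P(A|B2)*P(B2) = 0.271 * 0.547 = 0.148237
P(A) = 0.387315 + 0.148237 = 0.535552

0.535552


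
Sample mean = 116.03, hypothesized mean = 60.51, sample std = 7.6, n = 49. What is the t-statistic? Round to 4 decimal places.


t = (xbar - mu0) / (s/sqrt(n))
xbar - mu0 = 116.03 - 60.51 = 55.52
sqrt(49) = 7
s/sqrt(n) = 7.6 / 7 = 38/35 ≈ 1.08571429
t = 55.52 / 1.08571429 = 4858/95 ≈ 51.136842

51.1368


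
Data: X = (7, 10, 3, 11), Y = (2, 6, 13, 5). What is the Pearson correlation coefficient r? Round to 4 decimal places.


r = sum((xi-xbar)(yi-ybar)) / sqrt(sum((xi-xbar)^2) * sum((yi-ybar)^2))
n = 4, xbar = 31/4 = 7.75, ybar = 26/4 = 6.5
Sxy = sum((xi-xbar)(yi-ybar)) = -33.5
Sxx = sum((xi-xbar)^2) = 38.75
Syy = sum((yi-ybar)^2) = 65
sqrt(Sxx*Syy) ≈ 50.187150
r = Sxy / sqrt(Sxx*Syy) = -33.5 / 50.187150 ≈ -0.667502

-0.6675


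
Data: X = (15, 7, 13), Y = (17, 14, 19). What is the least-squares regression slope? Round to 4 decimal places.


b = sum((xi-xbar)(yi-ybar)) / sum((xi-xbar)^2)
n = 3, xbar = 35/3 ≈ 11.666667, ybar = 50/3 ≈ 16.666667
Sxy = sum((xi-xbar)(yi-ybar)) = 50/3 ≈ 16.666667
Sxx = sum((xi-xbar)^2) = 104/3 ≈ 34.666667
b = Sxy / Sxx = 25/52 ≈ 0.480769

0.4808


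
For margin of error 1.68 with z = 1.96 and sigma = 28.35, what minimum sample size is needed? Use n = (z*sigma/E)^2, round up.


z*sigma/E = 1.96 * 28.35 / 1.68 = 33.075
(z*sigma/E)^2 = 1093.955625
round up: n = 1094

1094


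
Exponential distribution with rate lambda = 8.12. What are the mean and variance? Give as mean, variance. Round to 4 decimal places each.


mean = 1/lam, var = 1/lam^2
mean = 1 / 8.12 = 25/203 ≈ 0.123153
lam^2 = 8.12^2 = 65.9344
var = 1 / 65.9344 ≈ 0.015167

0.1232, 0.0152


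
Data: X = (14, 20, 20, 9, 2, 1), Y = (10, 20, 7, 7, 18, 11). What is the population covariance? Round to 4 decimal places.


Cov = (1/n)*sum((xi-xbar)(yi-ybar))
n = 6, xbar = 66/6 = 11, ybar = 73/6 ≈ 12.166667
sum((xi-xbar)(yi-ybar)) = -13
Cov = -13 / 6 = -13/6 ≈ -2.166667

-2.1667


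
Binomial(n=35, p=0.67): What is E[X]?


E[X] = n*p = 35 * 0.67 = 23.45

23.45


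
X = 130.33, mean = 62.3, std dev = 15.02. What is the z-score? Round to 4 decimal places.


z = (X - mu) / sigma
X - mu = 130.33 - 62.3 = 68.03
z = 68.03 / 15.02 = 6803/1502 ≈ 4.529294

4.5293


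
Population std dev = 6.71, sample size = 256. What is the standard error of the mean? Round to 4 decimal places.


SE = sigma / sqrt(n)
sqrt(256) = 16
SE = 6.71 / 16 = 0.419375

0.4194


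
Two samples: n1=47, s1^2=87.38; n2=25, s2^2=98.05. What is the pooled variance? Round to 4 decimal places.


sp^2 = ((n1-1)*s1^2 + (n2-1)*s2^2)/(n1+n2-2)
(n1-1)*s1^2 = 46 * 87.38 = 4019.48
(n2-1)*s2^2 = 24 * 98.05 = 2353.2
numerator = 4019.48 + 2353.2 = 6372.68
n1+n2-2 = 70
sp^2 = 6372.68 / 70 = 159317/1750 ≈ 91.038286

91.0383


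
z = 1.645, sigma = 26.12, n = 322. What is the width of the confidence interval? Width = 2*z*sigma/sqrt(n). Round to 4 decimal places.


width = 2*z*sigma/sqrt(n)
2*z*sigma = 2 * 1.645 * 26.12 = 85.9348
sqrt(322) ≈ 17.944358
width = 85.9348 / 17.944358 ≈ 4.788959

4.7890


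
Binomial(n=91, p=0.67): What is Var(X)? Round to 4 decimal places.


Var = n*p*(1-p) = 91 * 0.67 * 0.33 = 20.1201

20.1201


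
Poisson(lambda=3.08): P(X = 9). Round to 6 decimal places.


P = e^(-lam) * lam^k / k!
e^(-3.08) ≈ 0.04595926
lam^k = 3.08^9 ≈ 24943.445790
k! = 9! = 362880
P = 0.04595926 * 24943.445790 / 362880 ≈ 0.003159

0.003159


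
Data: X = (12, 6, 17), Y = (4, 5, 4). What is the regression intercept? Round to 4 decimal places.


a = ybar - b*xbar, where b = sum((xi-xbar)(yi-ybar)) / sum((xi-xbar)^2)
n = 3, xbar = 35/3 ≈ 11.666667, ybar = 13/3 ≈ 4.333333
Sxy = sum((xi-xbar)(yi-ybar)) = -17/3 ≈ -5.666667
Sxx = sum((xi-xbar)^2) = 182/3 ≈ 60.666667
b = Sxy / Sxx = -17/182 ≈ -0.093407
a = 4.333333 - (-0.093407) * 11.666667 = 141/26 ≈ 5.423077

5.4231


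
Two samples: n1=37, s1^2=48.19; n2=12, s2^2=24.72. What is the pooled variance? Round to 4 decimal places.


sp^2 = ((n1-1)*s1^2 + (n2-1)*s2^2)/(n1+n2-2)
(n1-1)*s1^2 = 36 * 48.19 = 1734.84
(n2-1)*s2^2 = 11 * 24.72 = 271.92
numerator = 1734.84 + 271.92 = 2006.76
n1+n2-2 = 47
sp^2 = 2006.76 / 47 = 50169/1175 ≈ 42.697021

42.6970


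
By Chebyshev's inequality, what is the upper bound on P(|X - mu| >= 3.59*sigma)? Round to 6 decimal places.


P <= 1/k^2
k^2 = 3.59^2 = 12.8881
1/k^2 = 1 / 12.8881 ≈ 0.07759096

0.077591


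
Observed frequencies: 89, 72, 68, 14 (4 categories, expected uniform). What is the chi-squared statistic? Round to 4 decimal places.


chi2 = sum((O-E)^2/E), E = total/4
total = 243, E = 243/4 = 60.75
(89 - 60.75)^2 / 60.75 = 798.0625 / 60.75 = 12769/972 ≈ 13.136831
(72 - 60.75)^2 / 60.75 = 126.5625 / 60.75 = 25/12 ≈ 2.083333
(68 - 60.75)^2 / 60.75 = 52.5625 / 60.75 = 841/972 ≈ 0.865226
(14 - 60.75)^2 / 60.75 = 2185.5625 / 60.75 = 34969/972 ≈ 35.976337
chi2 = 4217/81 ≈ 52.061728

52.0617
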